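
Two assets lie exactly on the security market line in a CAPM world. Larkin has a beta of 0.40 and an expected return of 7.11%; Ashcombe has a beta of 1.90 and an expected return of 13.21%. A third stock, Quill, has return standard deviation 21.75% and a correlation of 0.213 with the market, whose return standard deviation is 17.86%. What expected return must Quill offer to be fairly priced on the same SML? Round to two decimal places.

6.54%

MRP = (13.21% − 7.11%) / (1.90 − 0.40) = 4.0667%
R_f = 7.11% − 0.40 × 4.0667% = 5.4833%
β_Quill = ρ·σ_i/σ_m = 0.213 × 21.75 / 17.86 = 0.2594
E(R_Quill) = R_f + β × MRP = 5.4833% + 0.2594 × 4.0667% = 6.54%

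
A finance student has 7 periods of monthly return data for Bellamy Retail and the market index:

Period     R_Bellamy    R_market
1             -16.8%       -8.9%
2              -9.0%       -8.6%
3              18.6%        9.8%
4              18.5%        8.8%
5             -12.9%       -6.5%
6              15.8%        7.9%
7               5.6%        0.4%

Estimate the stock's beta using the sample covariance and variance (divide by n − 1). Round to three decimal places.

1.801

Mean R_i = (-16.8 − 9.0 + 18.6 + 18.5 − 12.9 + 15.8 + 5.6) / 7 = 2.8286%
Mean R_m = (-8.9 − 8.6 + 9.8 + 8.8 − 6.5 + 7.9 + 0.4) / 7 = 0.4143%
Σ(R_i − R̄_i)(R_m − R̄_m) = 774.7071  ⇒  Cov = 774.7071 / 6 = 129.1179
Σ(R_m − R̄_m)² = 430.2686  ⇒  Var(R_m) = 430.2686 / 6 = 71.7114
β = Cov / Var(R_m) = 129.1179 / 71.7114 = 1.8005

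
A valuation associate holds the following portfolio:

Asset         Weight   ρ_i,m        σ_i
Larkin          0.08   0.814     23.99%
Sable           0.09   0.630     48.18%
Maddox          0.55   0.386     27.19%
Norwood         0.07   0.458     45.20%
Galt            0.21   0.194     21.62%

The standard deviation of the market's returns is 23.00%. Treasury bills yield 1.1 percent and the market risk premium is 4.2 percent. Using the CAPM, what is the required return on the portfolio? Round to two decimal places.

β_Larkin = 0.814 × 23.99% / 23.00% = 0.8490
β_Sable = 0.630 × 48.18% / 23.00% = 1.3197
β_Maddox = 0.386 × 27.19% / 23.00% = 0.4563
β_Norwood = 0.458 × 45.20% / 23.00% = 0.9001
β_Galt = 0.194 × 21.62% / 23.00% = 0.1824
β_P = Σ w_i β_i = 0.08×0.8490 + 0.09×1.3197 + 0.55×0.4563 + 0.07×0.9001 + 0.21×0.1824 = 0.5390
E(R_P) = R_f + β_P × MRP = 1.1% + 0.5390 × 4.2% = 3.36%

3.36%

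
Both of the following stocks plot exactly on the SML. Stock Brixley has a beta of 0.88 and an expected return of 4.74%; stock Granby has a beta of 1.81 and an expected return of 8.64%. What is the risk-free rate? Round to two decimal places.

Both satisfy E(R) = R_f + β·MRP, so the slope of the SML is
MRP = (8.64% − 4.74%) / (1.81 − 0.88) = 3.90% / 0.93 = 4.1935%
R_f = E(R_Brixley) − β_Brixley·MRP = 4.74% − 0.88 × 4.1935% = 1.0497%

1.05%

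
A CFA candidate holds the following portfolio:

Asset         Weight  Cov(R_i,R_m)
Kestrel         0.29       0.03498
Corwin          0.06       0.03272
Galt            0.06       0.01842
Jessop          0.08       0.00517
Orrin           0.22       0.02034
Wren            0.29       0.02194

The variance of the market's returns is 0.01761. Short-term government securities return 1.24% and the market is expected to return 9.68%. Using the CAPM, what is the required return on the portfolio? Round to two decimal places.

12.96%

β_Kestrel = 0.03498 / 0.01761 = 1.9864
β_Corwin = 0.03272 / 0.01761 = 1.8580
β_Galt = 0.01842 / 0.01761 = 1.0460
β_Jessop = 0.00517 / 0.01761 = 0.2936
β_Orrin = 0.02034 / 0.01761 = 1.1550
β_Wren = 0.02194 / 0.01761 = 1.2459
β_P = Σ w_i β_i = 0.29×1.9864 + 0.06×1.8580 + 0.06×1.0460 + 0.08×0.2936 + 0.22×1.1550 + 0.29×1.2459 = 1.3892
MRP = 9.68% − 1.24% = 8.44%
E(R_P) = R_f + β_P × MRP = 1.24% + 1.3892 × 8.44% = 12.96%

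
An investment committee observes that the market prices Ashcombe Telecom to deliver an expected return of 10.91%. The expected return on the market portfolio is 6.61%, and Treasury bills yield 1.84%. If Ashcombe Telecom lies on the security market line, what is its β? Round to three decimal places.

MRP = 6.61% − 1.84% = 4.77%
β = (E(R) − R_f) / MRP = (10.91% − 1.84%) / 4.77% = 9.07% / 4.77% = 1.901

1.901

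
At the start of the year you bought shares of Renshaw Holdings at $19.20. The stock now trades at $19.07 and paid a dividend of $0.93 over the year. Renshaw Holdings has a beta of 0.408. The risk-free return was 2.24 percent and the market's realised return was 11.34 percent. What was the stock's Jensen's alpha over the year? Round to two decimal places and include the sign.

-1.79%

Realised HPR = (P1 + D1 − P0) / P0 = (19.07 + 0.93 − 19.20) / 19.20 = 0.80 / 19.20 = 4.1667%
MRP = 11.34% − 2.24% = 9.10%
CAPM required = R_f + β·MRP = 2.24% + 0.408 × 9.10% = 5.95280%
α = realised − required = 4.1667% − 5.95280% = -1.79%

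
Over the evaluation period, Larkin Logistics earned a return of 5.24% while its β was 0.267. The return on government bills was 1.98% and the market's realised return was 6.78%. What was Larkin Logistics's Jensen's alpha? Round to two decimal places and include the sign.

Market excess return = 6.78% − 1.98% = 4.80%
CAPM benchmark = R_f + β(R_m − R_f) = 1.98% + 0.267 × 4.80% = 3.26160%
α = actual − benchmark = 5.24% − 3.26160% = +1.98%

+1.98%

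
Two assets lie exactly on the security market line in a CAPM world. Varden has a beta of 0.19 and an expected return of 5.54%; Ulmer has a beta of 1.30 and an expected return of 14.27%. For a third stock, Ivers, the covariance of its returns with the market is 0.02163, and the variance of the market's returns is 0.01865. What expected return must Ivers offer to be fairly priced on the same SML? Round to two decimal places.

13.17%

MRP = (14.27% − 5.54%) / (1.30 − 0.19) = 7.8649%
R_f = 5.54% − 0.19 × 7.8649% = 4.0457%
β_Ivers = Cov / Var(R_m) = 0.02163 / 0.01865 = 1.1598
E(R_Ivers) = R_f + β × MRP = 4.0457% + 1.1598 × 7.8649% = 13.17%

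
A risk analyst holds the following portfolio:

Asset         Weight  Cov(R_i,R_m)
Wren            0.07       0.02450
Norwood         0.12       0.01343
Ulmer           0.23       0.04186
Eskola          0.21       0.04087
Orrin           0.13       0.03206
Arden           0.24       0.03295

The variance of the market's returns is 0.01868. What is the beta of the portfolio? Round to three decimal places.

1.799

β_Wren = 0.02450 / 0.01868 = 1.3116
β_Norwood = 0.01343 / 0.01868 = 0.7190
β_Ulmer = 0.04186 / 0.01868 = 2.2409
β_Eskola = 0.04087 / 0.01868 = 2.1879
β_Orrin = 0.03206 / 0.01868 = 1.7163
β_Arden = 0.03295 / 0.01868 = 1.7639
β_P = Σ w_i β_i = 0.07×1.3116 + 0.12×0.7190 + 0.23×2.2409 + 0.21×2.1879 + 0.13×1.7163 + 0.24×1.7639 = 1.7994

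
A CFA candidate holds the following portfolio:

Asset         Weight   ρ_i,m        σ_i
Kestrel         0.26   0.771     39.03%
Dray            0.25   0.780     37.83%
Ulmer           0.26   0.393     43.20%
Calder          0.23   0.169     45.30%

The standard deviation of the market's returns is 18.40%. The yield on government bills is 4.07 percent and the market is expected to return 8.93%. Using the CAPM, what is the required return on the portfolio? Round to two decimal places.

9.72%

β_Kestrel = 0.771 × 39.03% / 18.40% = 1.6354
β_Dray = 0.780 × 37.83% / 18.40% = 1.6037
β_Ulmer = 0.393 × 43.20% / 18.40% = 0.9227
β_Calder = 0.169 × 45.30% / 18.40% = 0.4161
β_P = Σ w_i β_i = 0.26×1.6354 + 0.25×1.6037 + 0.26×0.9227 + 0.23×0.4161 = 1.1617
MRP = 8.93% − 4.07% = 4.86%
E(R_P) = R_f + β_P × MRP = 4.07% + 1.1617 × 4.86% = 9.72%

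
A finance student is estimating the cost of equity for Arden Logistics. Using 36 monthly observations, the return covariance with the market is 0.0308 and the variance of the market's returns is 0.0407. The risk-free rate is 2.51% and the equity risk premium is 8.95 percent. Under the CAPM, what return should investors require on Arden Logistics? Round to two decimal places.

β = Cov(R_i, R_m) / Var(R_m) = 0.0308 / 0.0407 = 0.7568
E(R) = R_f + β × MRP = 2.51% + 0.7568 × 8.95% = 9.28%

9.28%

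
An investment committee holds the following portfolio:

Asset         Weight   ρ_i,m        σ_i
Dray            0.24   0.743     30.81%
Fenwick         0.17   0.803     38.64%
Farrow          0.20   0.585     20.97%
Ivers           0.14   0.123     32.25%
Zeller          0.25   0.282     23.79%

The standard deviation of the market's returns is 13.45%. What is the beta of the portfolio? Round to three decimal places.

1.149

β_Dray = 0.743 × 30.81% / 13.45% = 1.7020
β_Fenwick = 0.803 × 38.64% / 13.45% = 2.3069
β_Farrow = 0.585 × 20.97% / 13.45% = 0.9121
β_Ivers = 0.123 × 32.25% / 13.45% = 0.2949
β_Zeller = 0.282 × 23.79% / 13.45% = 0.4988
β_P = Σ w_i β_i = 0.24×1.7020 + 0.17×2.3069 + 0.20×0.9121 + 0.14×0.2949 + 0.25×0.4988 = 1.1491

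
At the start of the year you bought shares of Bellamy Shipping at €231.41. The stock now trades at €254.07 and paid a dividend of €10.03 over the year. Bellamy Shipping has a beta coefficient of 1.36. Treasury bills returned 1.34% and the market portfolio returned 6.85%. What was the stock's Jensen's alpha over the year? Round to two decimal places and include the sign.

+5.29%

Realised HPR = (P1 + D1 − P0) / P0 = (254.07 + 10.03 − 231.41) / 231.41 = 32.69 / 231.41 = 14.1264%
MRP = 6.85% − 1.34% = 5.51%
CAPM required = R_f + β·MRP = 1.34% + 1.36 × 5.51% = 8.8336%
α = realised − required = 14.1264% − 8.8336% = +5.29%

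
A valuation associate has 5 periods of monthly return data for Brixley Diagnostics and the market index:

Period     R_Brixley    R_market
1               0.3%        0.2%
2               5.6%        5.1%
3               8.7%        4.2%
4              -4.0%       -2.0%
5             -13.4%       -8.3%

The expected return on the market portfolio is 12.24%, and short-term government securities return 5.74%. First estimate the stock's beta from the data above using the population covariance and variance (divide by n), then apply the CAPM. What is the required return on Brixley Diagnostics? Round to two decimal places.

16.01%

Mean R_i = (0.3 + 5.6 + 8.7 − 4.0 − 13.4) / 5 = -0.5600%
Mean R_m = (0.2 + 5.1 + 4.2 − 2.0 − 8.3) / 5 = -0.1600%
Σ(R_i − R̄_i)(R_m − R̄_m) = 183.9320  ⇒  Cov = 183.9320 / 5 = 36.7864
Σ(R_m − R̄_m)² = 116.4520  ⇒  Var(R_m) = 116.4520 / 5 = 23.2904
β = Cov / Var(R_m) = 36.7864 / 23.2904 = 1.5795
MRP = 12.24% − 5.74% = 6.50%
E(R) = R_f + β × MRP = 5.74% + 1.5795 × 6.50% = 16.01%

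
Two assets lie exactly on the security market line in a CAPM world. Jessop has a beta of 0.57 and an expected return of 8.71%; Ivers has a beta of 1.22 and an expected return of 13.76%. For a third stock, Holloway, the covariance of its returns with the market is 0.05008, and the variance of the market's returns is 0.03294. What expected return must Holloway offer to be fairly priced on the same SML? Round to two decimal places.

MRP = (13.76% − 8.71%) / (1.22 − 0.57) = 7.7692%
R_f = 8.71% − 0.57 × 7.7692% = 4.2816%
β_Holloway = Cov / Var(R_m) = 0.05008 / 0.03294 = 1.5203
E(R_Holloway) = R_f + β × MRP = 4.2816% + 1.5203 × 7.7692% = 16.09%

16.09%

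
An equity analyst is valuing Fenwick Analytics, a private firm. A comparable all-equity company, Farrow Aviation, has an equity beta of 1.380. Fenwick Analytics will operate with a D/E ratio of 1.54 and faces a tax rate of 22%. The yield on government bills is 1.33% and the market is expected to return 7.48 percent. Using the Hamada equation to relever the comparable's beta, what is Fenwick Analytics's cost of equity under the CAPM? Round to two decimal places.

20.01%

β_L = β_U × [1 + (1 − t)(D/E)] = 1.380 × [1 + (1 − 0.22) × 1.54]
    = 1.380 × [1 + 0.78 × 1.54] = 1.380 × 2.2012 = 3.0377
MRP = 7.48% − 1.33% = 6.15%
E(R) = R_f + β_L × MRP = 1.33% + 3.0377 × 6.15% = 20.01%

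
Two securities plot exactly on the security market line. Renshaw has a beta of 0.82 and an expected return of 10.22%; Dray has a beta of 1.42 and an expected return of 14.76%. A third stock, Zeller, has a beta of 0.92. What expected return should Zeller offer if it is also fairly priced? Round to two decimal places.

MRP (SML slope) = (14.76% − 10.22%) / (1.42 − 0.82) = 4.54% / 0.60 = 7.5667%
R_f (intercept) = 10.22% − 0.82 × 7.5667% = 4.0153%
E(R_Zeller) = R_f + β × MRP = 4.0153% + 0.92 × 7.5667% = 10.98%

10.98%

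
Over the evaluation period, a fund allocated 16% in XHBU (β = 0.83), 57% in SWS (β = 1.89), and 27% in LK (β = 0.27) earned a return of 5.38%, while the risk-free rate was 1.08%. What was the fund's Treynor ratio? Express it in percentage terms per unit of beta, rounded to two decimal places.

β_P = 0.16×0.83 + 0.57×1.89 + 0.27×0.27 = 1.2830
Treynor = (R_P − R_f) / β_P = (5.38% − 1.08%) / 1.2830 = 4.30% / 1.2830 = 3.35%

3.35%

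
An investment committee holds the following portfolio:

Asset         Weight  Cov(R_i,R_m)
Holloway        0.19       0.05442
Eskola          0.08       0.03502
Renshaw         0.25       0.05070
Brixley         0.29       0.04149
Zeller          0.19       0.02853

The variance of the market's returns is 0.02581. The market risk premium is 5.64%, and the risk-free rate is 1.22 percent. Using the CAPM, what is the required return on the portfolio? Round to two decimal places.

10.68%

β_Holloway = 0.05442 / 0.02581 = 2.1085
β_Eskola = 0.03502 / 0.02581 = 1.3568
β_Renshaw = 0.05070 / 0.02581 = 1.9644
β_Brixley = 0.04149 / 0.02581 = 1.6075
β_Zeller = 0.02853 / 0.02581 = 1.1054
β_P = Σ w_i β_i = 0.19×2.1085 + 0.08×1.3568 + 0.25×1.9644 + 0.29×1.6075 + 0.19×1.1054 = 1.6765
E(R_P) = R_f + β_P × MRP = 1.22% + 1.6765 × 5.64% = 10.68%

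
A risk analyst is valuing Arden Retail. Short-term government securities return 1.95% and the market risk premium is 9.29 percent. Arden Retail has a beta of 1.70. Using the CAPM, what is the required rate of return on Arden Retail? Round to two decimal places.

E(R) = R_f + β × MRP = 1.95% + 1.70 × 9.29% = 17.74%

17.74%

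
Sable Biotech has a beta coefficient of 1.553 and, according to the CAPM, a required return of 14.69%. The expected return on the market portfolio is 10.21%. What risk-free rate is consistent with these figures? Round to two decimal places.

E(R) = R_f + β(E(R_m) − R_f) = R_f(1 − β) + β·E(R_m)
14.69% = R_f × (1 − 1.553) + 1.553 × 10.21%
14.69% = R_f × -0.553 + 15.85613%
R_f = (14.69% − 15.85613%) / -0.553 = 2.11%

2.11%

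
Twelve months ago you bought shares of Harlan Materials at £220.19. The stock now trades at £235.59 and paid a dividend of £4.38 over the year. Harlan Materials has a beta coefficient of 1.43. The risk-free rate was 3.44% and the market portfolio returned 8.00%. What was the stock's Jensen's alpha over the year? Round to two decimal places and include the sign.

-0.98%

Realised HPR = (P1 + D1 − P0) / P0 = (235.59 + 4.38 − 220.19) / 220.19 = 19.78 / 220.19 = 8.9832%
MRP = 8.00% − 3.44% = 4.56%
CAPM required = R_f + β·MRP = 3.44% + 1.43 × 4.56% = 9.9608%
α = realised − required = 8.9832% − 9.9608% = -0.98%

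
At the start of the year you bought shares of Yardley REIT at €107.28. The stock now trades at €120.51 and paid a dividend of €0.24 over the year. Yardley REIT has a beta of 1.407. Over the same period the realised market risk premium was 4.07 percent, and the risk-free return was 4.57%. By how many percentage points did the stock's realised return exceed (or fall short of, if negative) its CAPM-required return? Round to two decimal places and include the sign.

+2.26%

Realised HPR = (P1 + D1 − P0) / P0 = (120.51 + 0.24 − 107.28) / 107.28 = 13.47 / 107.28 = 12.5559%
CAPM required = R_f + β·MRP = 4.57% + 1.407 × 4.07% = 10.29649%
α = realised − required = 12.5559% − 10.29649% = +2.26%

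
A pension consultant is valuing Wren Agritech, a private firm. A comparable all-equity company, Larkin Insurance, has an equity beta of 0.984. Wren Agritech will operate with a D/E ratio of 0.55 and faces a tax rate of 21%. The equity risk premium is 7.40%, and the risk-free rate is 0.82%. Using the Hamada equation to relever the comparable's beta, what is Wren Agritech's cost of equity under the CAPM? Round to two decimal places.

11.27%

β_L = β_U × [1 + (1 − t)(D/E)] = 0.984 × [1 + (1 − 0.21) × 0.55]
    = 0.984 × [1 + 0.79 × 0.55] = 0.984 × 1.4345 = 1.4115
E(R) = R_f + β_L × MRP = 0.82% + 1.4115 × 7.40% = 11.27%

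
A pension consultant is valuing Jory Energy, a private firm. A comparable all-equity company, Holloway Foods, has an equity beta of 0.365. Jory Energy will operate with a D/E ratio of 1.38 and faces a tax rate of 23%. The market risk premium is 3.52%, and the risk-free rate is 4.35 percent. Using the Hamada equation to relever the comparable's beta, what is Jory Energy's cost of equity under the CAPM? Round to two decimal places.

7.00%

β_L = β_U × [1 + (1 − t)(D/E)] = 0.365 × [1 + (1 − 0.23) × 1.38]
    = 0.365 × [1 + 0.77 × 1.38] = 0.365 × 2.0626 = 0.7528
E(R) = R_f + β_L × MRP = 4.35% + 0.7528 × 3.52% = 7.00%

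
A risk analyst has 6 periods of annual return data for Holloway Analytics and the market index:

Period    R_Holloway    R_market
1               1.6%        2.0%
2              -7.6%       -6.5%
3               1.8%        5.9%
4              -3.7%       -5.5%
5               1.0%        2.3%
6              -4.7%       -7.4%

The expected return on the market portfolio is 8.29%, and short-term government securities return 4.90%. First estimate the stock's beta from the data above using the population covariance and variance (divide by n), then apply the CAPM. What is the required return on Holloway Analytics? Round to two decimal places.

Mean R_i = (1.6 − 7.6 + 1.8 − 3.7 + 1.0 − 4.7) / 6 = -1.9333%
Mean R_m = (2.0 − 6.5 + 5.9 − 5.5 + 2.3 − 7.4) / 6 = -1.5333%
Σ(R_i − R̄_i)(R_m − R̄_m) = 102.8633  ⇒  Cov = 102.8633 / 6 = 17.1439
Σ(R_m − R̄_m)² = 157.2533  ⇒  Var(R_m) = 157.2533 / 6 = 26.2089
β = Cov / Var(R_m) = 17.1439 / 26.2089 = 0.6541
MRP = 8.29% − 4.90% = 3.39%
E(R) = R_f + β × MRP = 4.90% + 0.6541 × 3.39% = 7.12%

7.12%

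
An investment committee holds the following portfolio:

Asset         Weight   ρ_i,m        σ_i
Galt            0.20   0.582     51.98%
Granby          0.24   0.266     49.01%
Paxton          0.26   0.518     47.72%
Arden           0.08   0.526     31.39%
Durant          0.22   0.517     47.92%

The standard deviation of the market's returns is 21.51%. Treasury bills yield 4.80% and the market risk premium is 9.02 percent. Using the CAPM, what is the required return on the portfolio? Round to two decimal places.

β_Galt = 0.582 × 51.98% / 21.51% = 1.4064
β_Granby = 0.266 × 49.01% / 21.51% = 0.6061
β_Paxton = 0.518 × 47.72% / 21.51% = 1.1492
β_Arden = 0.526 × 31.39% / 21.51% = 0.7676
β_Durant = 0.517 × 47.92% / 21.51% = 1.1518
β_P = Σ w_i β_i = 0.20×1.4064 + 0.24×0.6061 + 0.26×1.1492 + 0.08×0.7676 + 0.22×1.1518 = 1.0403
E(R_P) = R_f + β_P × MRP = 4.80% + 1.0403 × 9.02% = 14.18%

14.18%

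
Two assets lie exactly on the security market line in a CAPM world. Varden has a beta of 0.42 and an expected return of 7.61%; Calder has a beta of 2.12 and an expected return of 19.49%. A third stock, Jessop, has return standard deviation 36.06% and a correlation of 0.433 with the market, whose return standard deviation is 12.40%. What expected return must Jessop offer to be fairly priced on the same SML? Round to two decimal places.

13.47%

MRP = (19.49% − 7.61%) / (2.12 − 0.42) = 6.9882%
R_f = 7.61% − 0.42 × 6.9882% = 4.6750%
β_Jessop = ρ·σ_i/σ_m = 0.433 × 36.06 / 12.40 = 1.2592
E(R_Jessop) = R_f + β × MRP = 4.6750% + 1.2592 × 6.9882% = 13.47%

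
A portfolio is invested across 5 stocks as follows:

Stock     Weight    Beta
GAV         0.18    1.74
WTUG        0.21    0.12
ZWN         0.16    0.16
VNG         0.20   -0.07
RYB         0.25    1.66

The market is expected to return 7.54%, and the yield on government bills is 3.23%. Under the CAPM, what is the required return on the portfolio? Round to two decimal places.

6.53%

β_P = Σ w_i β_i = 0.18×1.74 + 0.21×0.12 + 0.16×0.16 + 0.20×-0.07 + 0.25×1.66 = 0.7650
MRP = 7.54% − 3.23% = 4.31%
E(R_P) = R_f + β_P × MRP = 3.23% + 0.7650 × 4.31% = 6.53%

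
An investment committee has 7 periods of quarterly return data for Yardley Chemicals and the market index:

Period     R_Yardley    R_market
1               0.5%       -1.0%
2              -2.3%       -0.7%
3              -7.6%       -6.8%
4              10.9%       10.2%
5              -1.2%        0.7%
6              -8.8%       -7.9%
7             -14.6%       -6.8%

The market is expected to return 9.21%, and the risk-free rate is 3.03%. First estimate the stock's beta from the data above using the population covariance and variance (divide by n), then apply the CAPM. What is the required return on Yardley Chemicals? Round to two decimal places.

Mean R_i = (0.5 − 2.3 − 7.6 + 10.9 − 1.2 − 8.8 − 14.6) / 7 = -3.3000%
Mean R_m = (-1.0 − 0.7 − 6.8 + 10.2 + 0.7 − 7.9 − 6.8) / 7 = -1.7571%
Σ(R_i − R̄_i)(R_m − R̄_m) = 291.3400  ⇒  Cov = 291.3400 / 7 = 41.6200
Σ(R_m − R̄_m)² = 239.2971  ⇒  Var(R_m) = 239.2971 / 7 = 34.1853
β = Cov / Var(R_m) = 41.6200 / 34.1853 = 1.2175
MRP = 9.21% − 3.03% = 6.18%
E(R) = R_f + β × MRP = 3.03% + 1.2175 × 6.18% = 10.55%

10.55%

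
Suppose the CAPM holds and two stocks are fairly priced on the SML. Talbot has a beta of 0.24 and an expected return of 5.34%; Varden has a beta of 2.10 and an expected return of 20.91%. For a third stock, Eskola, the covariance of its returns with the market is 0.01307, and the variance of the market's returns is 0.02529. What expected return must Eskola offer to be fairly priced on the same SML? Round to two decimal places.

MRP = (20.91% − 5.34%) / (2.10 − 0.24) = 8.3710%
R_f = 5.34% − 0.24 × 8.3710% = 3.3310%
β_Eskola = Cov / Var(R_m) = 0.01307 / 0.02529 = 0.5168
E(R_Eskola) = R_f + β × MRP = 3.3310% + 0.5168 × 8.3710% = 7.66%

7.66%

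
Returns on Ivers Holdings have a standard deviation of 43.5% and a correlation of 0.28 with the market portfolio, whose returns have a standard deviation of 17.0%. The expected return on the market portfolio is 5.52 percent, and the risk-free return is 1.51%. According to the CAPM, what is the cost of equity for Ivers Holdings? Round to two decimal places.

β = ρ × σ_i / σ_m = 0.28 × 43.5% / 17.0% = 0.7165
MRP = 5.52% − 1.51% = 4.01%
E(R) = 1.51% + 0.7165 × 4.01% = 4.38%

4.38%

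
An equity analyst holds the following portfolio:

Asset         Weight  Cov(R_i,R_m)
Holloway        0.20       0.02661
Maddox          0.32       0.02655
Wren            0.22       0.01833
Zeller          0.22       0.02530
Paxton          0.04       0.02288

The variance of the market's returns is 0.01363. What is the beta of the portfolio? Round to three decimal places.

β_Holloway = 0.02661 / 0.01363 = 1.9523
β_Maddox = 0.02655 / 0.01363 = 1.9479
β_Wren = 0.01833 / 0.01363 = 1.3448
β_Zeller = 0.02530 / 0.01363 = 1.8562
β_Paxton = 0.02288 / 0.01363 = 1.6787
β_P = Σ w_i β_i = 0.20×1.9523 + 0.32×1.9479 + 0.22×1.3448 + 0.22×1.8562 + 0.04×1.6787 = 1.7852

1.785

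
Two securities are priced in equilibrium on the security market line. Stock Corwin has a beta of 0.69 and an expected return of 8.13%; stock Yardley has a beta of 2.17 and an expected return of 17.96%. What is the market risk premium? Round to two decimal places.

6.64%

Both satisfy E(R) = R_f + β·MRP, so the slope of the SML is
MRP = (17.96% − 8.13%) / (2.17 − 0.69) = 9.83% / 1.48 = 6.6419%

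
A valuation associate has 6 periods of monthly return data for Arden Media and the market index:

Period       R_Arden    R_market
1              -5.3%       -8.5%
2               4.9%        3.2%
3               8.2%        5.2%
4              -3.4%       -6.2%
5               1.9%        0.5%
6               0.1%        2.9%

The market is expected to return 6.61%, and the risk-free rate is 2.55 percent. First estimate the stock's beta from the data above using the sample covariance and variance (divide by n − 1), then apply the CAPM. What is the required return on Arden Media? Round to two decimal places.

Mean R_i = (-5.3 + 4.9 + 8.2 − 3.4 + 1.9 + 0.1) / 6 = 1.0667%
Mean R_m = (-8.5 + 3.2 + 5.2 − 6.2 + 0.5 + 2.9) / 6 = -0.4833%
Σ(R_i − R̄_i)(R_m − R̄_m) = 128.7833  ⇒  Cov = 128.7833 / 5 = 25.7567
Σ(R_m − R̄_m)² = 155.2283  ⇒  Var(R_m) = 155.2283 / 5 = 31.0457
β = Cov / Var(R_m) = 25.7567 / 31.0457 = 0.8296
MRP = 6.61% − 2.55% = 4.06%
E(R) = R_f + β × MRP = 2.55% + 0.8296 × 4.06% = 5.92%

5.92%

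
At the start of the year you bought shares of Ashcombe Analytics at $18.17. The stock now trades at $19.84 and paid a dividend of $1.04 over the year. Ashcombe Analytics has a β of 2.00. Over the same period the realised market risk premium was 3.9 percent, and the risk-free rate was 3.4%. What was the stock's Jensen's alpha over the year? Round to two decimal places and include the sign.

Realised HPR = (P1 + D1 − P0) / P0 = (19.84 + 1.04 − 18.17) / 18.17 = 2.71 / 18.17 = 14.9147%
CAPM required = R_f + β·MRP = 3.4% + 2.00 × 3.9% = 11.2000%
α = realised − required = 14.9147% − 11.2000% = +3.71%

+3.71%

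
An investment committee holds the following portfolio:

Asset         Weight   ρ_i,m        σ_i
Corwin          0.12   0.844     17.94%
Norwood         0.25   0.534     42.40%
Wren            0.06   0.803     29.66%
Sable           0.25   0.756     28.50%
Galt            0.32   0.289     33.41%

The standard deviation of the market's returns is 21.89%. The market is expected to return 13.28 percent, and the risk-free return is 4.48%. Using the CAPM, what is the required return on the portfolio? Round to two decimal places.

11.47%

β_Corwin = 0.844 × 17.94% / 21.89% = 0.6917
β_Norwood = 0.534 × 42.40% / 21.89% = 1.0343
β_Wren = 0.803 × 29.66% / 21.89% = 1.0880
β_Sable = 0.756 × 28.50% / 21.89% = 0.9843
β_Galt = 0.289 × 33.41% / 21.89% = 0.4411
β_P = Σ w_i β_i = 0.12×0.6917 + 0.25×1.0343 + 0.06×1.0880 + 0.25×0.9843 + 0.32×0.4411 = 0.7941
MRP = 13.28% − 4.48% = 8.80%
E(R_P) = R_f + β_P × MRP = 4.48% + 0.7941 × 8.80% = 11.47%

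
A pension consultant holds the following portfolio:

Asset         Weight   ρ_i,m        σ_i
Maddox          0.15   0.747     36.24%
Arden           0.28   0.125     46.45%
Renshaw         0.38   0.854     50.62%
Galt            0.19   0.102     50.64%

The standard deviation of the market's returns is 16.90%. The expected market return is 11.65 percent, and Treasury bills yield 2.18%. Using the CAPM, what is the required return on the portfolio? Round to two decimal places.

15.12%

β_Maddox = 0.747 × 36.24% / 16.90% = 1.6019
β_Arden = 0.125 × 46.45% / 16.90% = 0.3436
β_Renshaw = 0.854 × 50.62% / 16.90% = 2.5580
β_Galt = 0.102 × 50.64% / 16.90% = 0.3056
β_P = Σ w_i β_i = 0.15×1.6019 + 0.28×0.3436 + 0.38×2.5580 + 0.19×0.3056 = 1.3666
MRP = 11.65% − 2.18% = 9.47%
E(R_P) = R_f + β_P × MRP = 2.18% + 1.3666 × 9.47% = 15.12%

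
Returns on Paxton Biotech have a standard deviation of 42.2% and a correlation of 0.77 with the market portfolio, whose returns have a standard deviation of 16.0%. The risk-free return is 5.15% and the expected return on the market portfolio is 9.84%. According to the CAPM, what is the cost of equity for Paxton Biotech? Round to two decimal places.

β = ρ × σ_i / σ_m = 0.77 × 42.2% / 16.0% = 2.0309
MRP = 9.84% − 5.15% = 4.69%
E(R) = 5.15% + 2.0309 × 4.69% = 14.67%

14.67%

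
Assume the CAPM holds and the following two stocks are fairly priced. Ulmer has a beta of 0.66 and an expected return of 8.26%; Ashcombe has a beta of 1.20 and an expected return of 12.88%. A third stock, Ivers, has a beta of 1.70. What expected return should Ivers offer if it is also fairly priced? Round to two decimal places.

MRP (SML slope) = (12.88% − 8.26%) / (1.20 − 0.66) = 4.62% / 0.54 = 8.5556%
R_f (intercept) = 8.26% − 0.66 × 8.5556% = 2.6133%
E(R_Ivers) = R_f + β × MRP = 2.6133% + 1.70 × 8.5556% = 17.16%

17.16%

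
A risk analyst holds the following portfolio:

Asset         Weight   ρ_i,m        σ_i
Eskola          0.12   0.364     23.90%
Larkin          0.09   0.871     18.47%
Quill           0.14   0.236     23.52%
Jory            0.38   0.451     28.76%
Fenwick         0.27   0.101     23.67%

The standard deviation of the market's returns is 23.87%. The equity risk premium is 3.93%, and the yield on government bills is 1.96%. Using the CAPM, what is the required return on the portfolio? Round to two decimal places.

3.42%

β_Eskola = 0.364 × 23.90% / 23.87% = 0.3645
β_Larkin = 0.871 × 18.47% / 23.87% = 0.6740
β_Quill = 0.236 × 23.52% / 23.87% = 0.2325
β_Jory = 0.451 × 28.76% / 23.87% = 0.5434
β_Fenwick = 0.101 × 23.67% / 23.87% = 0.1002
β_P = Σ w_i β_i = 0.12×0.3645 + 0.09×0.6740 + 0.14×0.2325 + 0.38×0.5434 + 0.27×0.1002 = 0.3705
E(R_P) = R_f + β_P × MRP = 1.96% + 0.3705 × 3.93% = 3.42%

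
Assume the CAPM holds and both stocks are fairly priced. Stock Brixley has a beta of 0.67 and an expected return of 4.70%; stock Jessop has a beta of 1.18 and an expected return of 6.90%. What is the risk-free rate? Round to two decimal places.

Both satisfy E(R) = R_f + β·MRP, so the slope of the SML is
MRP = (6.90% − 4.70%) / (1.18 − 0.67) = 2.20% / 0.51 = 4.3137%
R_f = E(R_Brixley) − β_Brixley·MRP = 4.70% − 0.67 × 4.3137% = 1.8098%

1.81%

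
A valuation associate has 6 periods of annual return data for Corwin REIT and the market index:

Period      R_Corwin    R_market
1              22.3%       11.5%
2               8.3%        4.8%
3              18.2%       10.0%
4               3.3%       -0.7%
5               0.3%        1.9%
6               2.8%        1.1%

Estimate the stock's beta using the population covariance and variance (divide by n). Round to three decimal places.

Mean R_i = (22.3 + 8.3 + 18.2 + 3.3 + 0.3 + 2.8) / 6 = 9.2000%
Mean R_m = (11.5 + 4.8 + 10.0 − 0.7 + 1.9 + 1.1) / 6 = 4.7667%
Σ(R_i − R̄_i)(R_m − R̄_m) = 216.5100  ⇒  Cov = 216.5100 / 6 = 36.0850
Σ(R_m − R̄_m)² = 124.2733  ⇒  Var(R_m) = 124.2733 / 6 = 20.7122
β = Cov / Var(R_m) = 36.0850 / 20.7122 = 1.7422

1.742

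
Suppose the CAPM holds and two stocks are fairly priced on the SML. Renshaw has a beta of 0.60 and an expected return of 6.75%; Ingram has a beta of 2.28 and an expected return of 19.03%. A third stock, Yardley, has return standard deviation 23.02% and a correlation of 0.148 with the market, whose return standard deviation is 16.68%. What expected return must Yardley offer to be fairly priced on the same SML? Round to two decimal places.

3.86%

MRP = (19.03% − 6.75%) / (2.28 − 0.60) = 7.3095%
R_f = 6.75% − 0.60 × 7.3095% = 2.3643%
β_Yardley = ρ·σ_i/σ_m = 0.148 × 23.02 / 16.68 = 0.2043
E(R_Yardley) = R_f + β × MRP = 2.3643% + 0.2043 × 7.3095% = 3.86%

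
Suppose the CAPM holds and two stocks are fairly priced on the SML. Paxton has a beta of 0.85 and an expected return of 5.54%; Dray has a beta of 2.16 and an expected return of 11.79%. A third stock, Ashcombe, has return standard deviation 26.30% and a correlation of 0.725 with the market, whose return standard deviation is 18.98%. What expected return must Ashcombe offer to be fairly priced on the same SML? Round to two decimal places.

MRP = (11.79% − 5.54%) / (2.16 − 0.85) = 4.7710%
R_f = 5.54% − 0.85 × 4.7710% = 1.4847%
β_Ashcombe = ρ·σ_i/σ_m = 0.725 × 26.30 / 18.98 = 1.0046
E(R_Ashcombe) = R_f + β × MRP = 1.4847% + 1.0046 × 4.7710% = 6.28%

6.28%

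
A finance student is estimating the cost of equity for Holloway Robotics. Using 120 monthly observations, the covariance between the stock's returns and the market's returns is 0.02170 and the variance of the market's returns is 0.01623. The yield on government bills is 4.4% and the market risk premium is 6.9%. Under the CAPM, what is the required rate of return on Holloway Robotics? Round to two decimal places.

β = Cov(R_i, R_m) / Var(R_m) = 0.02170 / 0.01623 = 1.3370
E(R) = R_f + β × MRP = 4.4% + 1.3370 × 6.9% = 13.63%

13.63%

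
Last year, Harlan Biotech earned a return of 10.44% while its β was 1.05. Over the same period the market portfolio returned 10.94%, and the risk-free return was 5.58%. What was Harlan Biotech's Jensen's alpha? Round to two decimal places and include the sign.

Market excess return = 10.94% − 5.58% = 5.36%
CAPM benchmark = R_f + β(R_m − R_f) = 5.58% + 1.05 × 5.36% = 11.2080%
α = actual − benchmark = 10.44% − 11.2080% = -0.77%

-0.77%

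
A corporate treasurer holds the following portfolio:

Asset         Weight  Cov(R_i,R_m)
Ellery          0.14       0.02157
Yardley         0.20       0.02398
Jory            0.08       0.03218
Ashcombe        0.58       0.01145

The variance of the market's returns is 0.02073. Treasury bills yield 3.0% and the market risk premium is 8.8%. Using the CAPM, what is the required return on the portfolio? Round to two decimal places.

β_Ellery = 0.02157 / 0.02073 = 1.0405
β_Yardley = 0.02398 / 0.02073 = 1.1568
β_Jory = 0.03218 / 0.02073 = 1.5523
β_Ashcombe = 0.01145 / 0.02073 = 0.5523
β_P = Σ w_i β_i = 0.14×1.0405 + 0.20×1.1568 + 0.08×1.5523 + 0.58×0.5523 = 0.8215
E(R_P) = R_f + β_P × MRP = 3.0% + 0.8215 × 8.8% = 10.23%

10.23%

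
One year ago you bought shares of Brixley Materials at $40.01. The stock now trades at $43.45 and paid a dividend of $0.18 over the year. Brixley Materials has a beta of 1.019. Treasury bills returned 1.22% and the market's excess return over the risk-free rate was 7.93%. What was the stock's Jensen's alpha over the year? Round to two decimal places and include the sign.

-0.25%

Realised HPR = (P1 + D1 − P0) / P0 = (43.45 + 0.18 − 40.01) / 40.01 = 3.62 / 40.01 = 9.0477%
CAPM required = R_f + β·MRP = 1.22% + 1.019 × 7.93% = 9.30067%
α = realised − required = 9.0477% − 9.30067% = -0.25%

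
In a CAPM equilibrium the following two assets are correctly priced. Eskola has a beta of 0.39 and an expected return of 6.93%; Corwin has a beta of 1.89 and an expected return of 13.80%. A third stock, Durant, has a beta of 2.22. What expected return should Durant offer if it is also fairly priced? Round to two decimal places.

15.31%

MRP (SML slope) = (13.80% − 6.93%) / (1.89 − 0.39) = 6.87% / 1.50 = 4.5800%
R_f (intercept) = 6.93% − 0.39 × 4.5800% = 5.1438%
E(R_Durant) = R_f + β × MRP = 5.1438% + 2.22 × 4.5800% = 15.31%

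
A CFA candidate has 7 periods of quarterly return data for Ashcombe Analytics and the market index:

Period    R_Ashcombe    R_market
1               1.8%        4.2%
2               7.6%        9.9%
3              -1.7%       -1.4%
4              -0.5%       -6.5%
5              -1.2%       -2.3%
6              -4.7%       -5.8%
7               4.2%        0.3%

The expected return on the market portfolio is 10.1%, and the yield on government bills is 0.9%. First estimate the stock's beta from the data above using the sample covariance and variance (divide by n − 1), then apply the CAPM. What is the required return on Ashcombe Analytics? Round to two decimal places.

Mean R_i = (1.8 + 7.6 − 1.7 − 0.5 − 1.2 − 4.7 + 4.2) / 7 = 0.7857%
Mean R_m = (4.2 + 9.9 − 1.4 − 6.5 − 2.3 − 5.8 + 0.3) / 7 = -0.2286%
Σ(R_i − R̄_i)(R_m − R̄_m) = 120.9671  ⇒  Cov = 120.9671 / 6 = 20.1612
Σ(R_m − R̄_m)² = 198.5143  ⇒  Var(R_m) = 198.5143 / 6 = 33.0857
β = Cov / Var(R_m) = 20.1612 / 33.0857 = 0.6094
MRP = 10.1% − 0.9% = 9.20%
E(R) = R_f + β × MRP = 0.9% + 0.6094 × 9.2% = 6.51%

6.51%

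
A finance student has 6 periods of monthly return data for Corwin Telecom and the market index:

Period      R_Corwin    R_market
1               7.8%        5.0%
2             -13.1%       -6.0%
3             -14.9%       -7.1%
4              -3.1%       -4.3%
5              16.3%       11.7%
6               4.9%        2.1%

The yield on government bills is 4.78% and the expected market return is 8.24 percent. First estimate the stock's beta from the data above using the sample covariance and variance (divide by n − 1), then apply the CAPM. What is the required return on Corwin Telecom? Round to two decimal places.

Mean R_i = (7.8 − 13.1 − 14.9 − 3.1 + 16.3 + 4.9) / 6 = -0.3500%
Mean R_m = (5.0 − 6.0 − 7.1 − 4.3 + 11.7 + 2.1) / 6 = 0.2333%
Σ(R_i − R̄_i)(R_m − R̄_m) = 438.2100  ⇒  Cov = 438.2100 / 5 = 87.6420
Σ(R_m − R̄_m)² = 270.8733  ⇒  Var(R_m) = 270.8733 / 5 = 54.1747
β = Cov / Var(R_m) = 87.6420 / 54.1747 = 1.6178
MRP = 8.24% − 4.78% = 3.46%
E(R) = R_f + β × MRP = 4.78% + 1.6178 × 3.46% = 10.38%

10.38%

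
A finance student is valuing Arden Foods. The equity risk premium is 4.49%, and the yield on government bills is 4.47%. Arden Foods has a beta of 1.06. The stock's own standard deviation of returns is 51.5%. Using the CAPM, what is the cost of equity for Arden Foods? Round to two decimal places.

E(R) = R_f + β × MRP = 4.47% + 1.06 × 4.49% = 9.23%

9.23%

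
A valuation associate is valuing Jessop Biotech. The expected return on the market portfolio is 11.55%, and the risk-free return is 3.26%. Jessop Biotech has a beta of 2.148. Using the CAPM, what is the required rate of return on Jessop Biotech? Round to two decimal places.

21.07%

Market risk premium = E(R_m) − R_f = 11.55% − 3.26% = 8.29%
E(R) = R_f + β × MRP = 3.26% + 2.148 × 8.29% = 21.07%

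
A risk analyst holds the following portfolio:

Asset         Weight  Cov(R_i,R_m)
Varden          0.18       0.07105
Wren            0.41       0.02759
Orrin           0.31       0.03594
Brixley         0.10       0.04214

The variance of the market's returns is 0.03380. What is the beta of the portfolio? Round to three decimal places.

1.167

β_Varden = 0.07105 / 0.03380 = 2.1021
β_Wren = 0.02759 / 0.03380 = 0.8163
β_Orrin = 0.03594 / 0.03380 = 1.0633
β_Brixley = 0.04214 / 0.03380 = 1.2467
β_P = Σ w_i β_i = 0.18×2.1021 + 0.41×0.8163 + 0.31×1.0633 + 0.10×1.2467 = 1.1674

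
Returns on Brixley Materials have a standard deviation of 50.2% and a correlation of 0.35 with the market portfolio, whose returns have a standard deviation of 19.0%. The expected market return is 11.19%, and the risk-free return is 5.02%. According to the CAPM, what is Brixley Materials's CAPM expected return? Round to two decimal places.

10.73%

β = ρ × σ_i / σ_m = 0.35 × 50.2% / 19.0% = 0.9247
MRP = 11.19% − 5.02% = 6.17%
E(R) = 5.02% + 0.9247 × 6.17% = 10.73%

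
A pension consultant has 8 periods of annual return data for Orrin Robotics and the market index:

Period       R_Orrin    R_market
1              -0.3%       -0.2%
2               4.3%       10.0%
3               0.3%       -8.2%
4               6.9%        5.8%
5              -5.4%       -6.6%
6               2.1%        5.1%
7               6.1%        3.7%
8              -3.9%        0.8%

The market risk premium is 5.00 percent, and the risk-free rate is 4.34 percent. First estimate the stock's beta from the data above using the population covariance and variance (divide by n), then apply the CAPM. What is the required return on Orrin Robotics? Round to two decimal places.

6.80%

Mean R_i = (-0.3 + 4.3 + 0.3 + 6.9 − 5.4 + 2.1 + 6.1 − 3.9) / 8 = 1.2625%
Mean R_m = (-0.2 + 10.0 − 8.2 + 5.8 − 6.6 + 5.1 + 3.7 + 0.8) / 8 = 1.3000%
Σ(R_i − R̄_i)(R_m − R̄_m) = 133.2900  ⇒  Cov = 133.2900 / 8 = 16.6613
Σ(R_m − R̄_m)² = 271.3000  ⇒  Var(R_m) = 271.3000 / 8 = 33.9125
β = Cov / Var(R_m) = 16.6613 / 33.9125 = 0.4913
E(R) = R_f + β × MRP = 4.34% + 0.4913 × 5.00% = 6.80%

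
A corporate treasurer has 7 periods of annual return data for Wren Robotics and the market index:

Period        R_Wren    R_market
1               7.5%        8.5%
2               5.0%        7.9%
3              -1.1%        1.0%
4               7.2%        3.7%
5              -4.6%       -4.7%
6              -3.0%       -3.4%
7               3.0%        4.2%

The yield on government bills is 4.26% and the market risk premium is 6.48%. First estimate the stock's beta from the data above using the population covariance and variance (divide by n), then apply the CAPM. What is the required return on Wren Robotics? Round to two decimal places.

Mean R_i = (7.5 + 5.0 − 1.1 + 7.2 − 4.6 − 3.0 + 3.0) / 7 = 2.0000%
Mean R_m = (8.5 + 7.9 + 1.0 + 3.7 − 4.7 − 3.4 + 4.2) / 7 = 2.4571%
Σ(R_i − R̄_i)(R_m − R̄_m) = 138.8100  ⇒  Cov = 138.8100 / 7 = 19.8300
Σ(R_m − R̄_m)² = 158.3771  ⇒  Var(R_m) = 158.3771 / 7 = 22.6253
β = Cov / Var(R_m) = 19.8300 / 22.6253 = 0.8765
E(R) = R_f + β × MRP = 4.26% + 0.8765 × 6.48% = 9.94%

9.94%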